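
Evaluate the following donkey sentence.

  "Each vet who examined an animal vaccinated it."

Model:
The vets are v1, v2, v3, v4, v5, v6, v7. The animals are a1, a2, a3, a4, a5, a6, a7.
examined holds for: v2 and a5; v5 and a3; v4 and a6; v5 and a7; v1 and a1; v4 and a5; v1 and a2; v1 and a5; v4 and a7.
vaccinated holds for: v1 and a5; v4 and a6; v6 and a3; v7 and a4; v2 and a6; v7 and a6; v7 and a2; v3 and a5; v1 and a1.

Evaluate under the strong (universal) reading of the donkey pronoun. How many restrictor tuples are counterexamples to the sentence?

"it" takes "an animal" as antecedent — a donkey pronoun bound across the clause boundary.
Strong reading: for every (v,a) with examined(v,a), vaccinated(v,a).
Restrictor pairs: (v1,a1) ✓  (v1,a2) ✗  (v1,a5) ✓  (v2,a5) ✗  (v4,a5) ✗  (v4,a6) ✓  (v4,a7) ✗  (v5,a3) ✗  (v5,a7) ✗
Counterexamples (restrictor pairs failing the scope): 6.

6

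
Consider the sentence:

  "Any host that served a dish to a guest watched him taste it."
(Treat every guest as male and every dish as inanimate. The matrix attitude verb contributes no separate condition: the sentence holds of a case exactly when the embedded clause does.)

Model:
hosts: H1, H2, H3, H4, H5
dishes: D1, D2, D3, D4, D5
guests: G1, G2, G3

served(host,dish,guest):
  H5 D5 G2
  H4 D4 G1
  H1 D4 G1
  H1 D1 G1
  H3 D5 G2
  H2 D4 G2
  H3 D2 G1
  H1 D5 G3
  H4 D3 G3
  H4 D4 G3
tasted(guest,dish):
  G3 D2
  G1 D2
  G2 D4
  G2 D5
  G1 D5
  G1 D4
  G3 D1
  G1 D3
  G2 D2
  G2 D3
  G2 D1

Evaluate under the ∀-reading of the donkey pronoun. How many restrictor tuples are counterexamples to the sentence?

"him" takes "a guest" as antecedent and "it" takes "a dish"; both are donkey pronouns co-varying with the restrictor.
Strong reading: for every (h,d,g) with served(h,d,g), tasted(g,d).
Restrictor triples: (H1,D1,G1)→tasted(G1,D1) ✗  (H1,D4,G1)→tasted(G1,D4) ✓  (H1,D5,G3)→tasted(G3,D5) ✗  (H2,D4,G2)→tasted(G2,D4) ✓  (H3,D2,G1)→tasted(G1,D2) ✓  (H3,D5,G2)→tasted(G2,D5) ✓  (H4,D3,G3)→tasted(G3,D3) ✗  (H4,D4,G1)→tasted(G1,D4) ✓  (H4,D4,G3)→tasted(G3,D4) ✗  (H5,D5,G2)→tasted(G2,D5) ✓
Counterexamples (restrictor triples failing the scope): 4.

4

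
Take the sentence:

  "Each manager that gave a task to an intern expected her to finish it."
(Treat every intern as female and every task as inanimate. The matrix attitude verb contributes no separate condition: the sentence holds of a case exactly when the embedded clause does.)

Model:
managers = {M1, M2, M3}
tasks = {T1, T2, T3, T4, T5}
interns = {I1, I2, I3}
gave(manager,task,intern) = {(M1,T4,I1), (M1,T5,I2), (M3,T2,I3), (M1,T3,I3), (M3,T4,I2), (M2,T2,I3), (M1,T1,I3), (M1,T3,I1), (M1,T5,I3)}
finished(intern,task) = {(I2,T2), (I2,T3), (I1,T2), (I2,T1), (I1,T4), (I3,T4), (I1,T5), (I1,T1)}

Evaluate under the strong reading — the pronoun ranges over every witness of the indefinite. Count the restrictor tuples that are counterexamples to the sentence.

8

"her" takes "an intern" as antecedent and "it" takes "a task"; both are donkey pronouns co-varying with the restrictor.
Strong reading: for every (m,t,i) with gave(m,t,i), finished(i,t).
Restrictor triples: (M1,T1,I3)→finished(I3,T1) ✗  (M1,T3,I1)→finished(I1,T3) ✗  (M1,T3,I3)→finished(I3,T3) ✗  (M1,T4,I1)→finished(I1,T4) ✓  (M1,T5,I2)→finished(I2,T5) ✗  (M1,T5,I3)→finished(I3,T5) ✗  (M2,T2,I3)→finished(I3,T2) ✗  (M3,T2,I3)→finished(I3,T2) ✗  (M3,T4,I2)→finished(I2,T4) ✗
Counterexamples (restrictor triples failing the scope): 8.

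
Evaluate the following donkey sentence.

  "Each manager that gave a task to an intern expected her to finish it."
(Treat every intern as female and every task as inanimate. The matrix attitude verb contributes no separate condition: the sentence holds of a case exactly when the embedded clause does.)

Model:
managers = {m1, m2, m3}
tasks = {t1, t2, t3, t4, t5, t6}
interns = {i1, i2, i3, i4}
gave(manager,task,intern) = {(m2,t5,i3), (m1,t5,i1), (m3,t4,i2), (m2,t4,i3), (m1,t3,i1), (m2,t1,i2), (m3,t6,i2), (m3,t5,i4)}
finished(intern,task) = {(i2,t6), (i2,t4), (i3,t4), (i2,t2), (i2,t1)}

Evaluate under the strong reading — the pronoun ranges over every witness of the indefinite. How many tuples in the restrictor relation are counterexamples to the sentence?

"her" takes "an intern" as antecedent and "it" takes "a task"; both are donkey pronouns co-varying with the restrictor.
Strong reading: for every (m,t,i) with gave(m,t,i), finished(i,t).
Restrictor triples: (m1,t3,i1)→finished(i1,t3) ✗  (m1,t5,i1)→finished(i1,t5) ✗  (m2,t1,i2)→finished(i2,t1) ✓  (m2,t4,i3)→finished(i3,t4) ✓  (m2,t5,i3)→finished(i3,t5) ✗  (m3,t4,i2)→finished(i2,t4) ✓  (m3,t5,i4)→finished(i4,t5) ✗  (m3,t6,i2)→finished(i2,t6) ✓
Counterexamples (restrictor triples failing the scope): 4.

4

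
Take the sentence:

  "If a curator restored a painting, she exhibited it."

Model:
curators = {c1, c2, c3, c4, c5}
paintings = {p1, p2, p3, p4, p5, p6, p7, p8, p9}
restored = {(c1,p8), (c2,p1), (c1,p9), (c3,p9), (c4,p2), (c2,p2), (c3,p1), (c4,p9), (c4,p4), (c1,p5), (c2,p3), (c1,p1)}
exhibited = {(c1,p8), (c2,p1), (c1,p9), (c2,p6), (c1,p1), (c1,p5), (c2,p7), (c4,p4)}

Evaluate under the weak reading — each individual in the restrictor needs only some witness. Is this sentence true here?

"it" takes "a painting" as antecedent — a donkey pronoun bound across the clause boundary.
Weak reading: every curator c with some restored-painting has at least one restored-painting p such that exhibited(c,p).
Per curator: c1:✓  c2:✓  c3:✗  c4:✓
c3 has no witness among its restored-paintings.

False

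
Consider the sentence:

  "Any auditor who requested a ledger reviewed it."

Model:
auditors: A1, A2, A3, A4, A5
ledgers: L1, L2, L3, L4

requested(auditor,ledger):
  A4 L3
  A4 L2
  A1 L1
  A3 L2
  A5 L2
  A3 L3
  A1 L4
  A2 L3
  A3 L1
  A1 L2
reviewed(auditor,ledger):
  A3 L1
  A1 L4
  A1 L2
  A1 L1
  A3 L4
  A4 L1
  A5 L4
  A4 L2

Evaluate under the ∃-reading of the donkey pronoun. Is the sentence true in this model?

False

"it" takes "a ledger" as antecedent — a donkey pronoun bound across the clause boundary.
Weak reading: every auditor a with some requested-ledger has at least one requested-ledger l such that reviewed(a,l).
Per auditor: A1:✓  A2:✗  A3:✓  A4:✓  A5:✗
A2 has no witness among its requested-ledgers.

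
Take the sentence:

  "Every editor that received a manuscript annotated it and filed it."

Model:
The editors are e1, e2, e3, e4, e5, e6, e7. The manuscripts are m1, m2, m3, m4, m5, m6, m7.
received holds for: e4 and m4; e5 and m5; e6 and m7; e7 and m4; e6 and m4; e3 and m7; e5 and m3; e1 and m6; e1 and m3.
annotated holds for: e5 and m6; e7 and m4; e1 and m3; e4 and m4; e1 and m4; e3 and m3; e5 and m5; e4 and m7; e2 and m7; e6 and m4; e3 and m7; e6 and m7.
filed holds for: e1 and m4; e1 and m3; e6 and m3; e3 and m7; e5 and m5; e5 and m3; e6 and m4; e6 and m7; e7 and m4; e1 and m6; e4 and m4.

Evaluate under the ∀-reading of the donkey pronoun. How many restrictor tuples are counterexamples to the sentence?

"it" takes "a manuscript" as antecedent — a donkey pronoun bound across the clause boundary.
Strong reading: for every (e,m) with received(e,m), annotated(e,m) ∧ filed(e,m).
Restrictor pairs: (e1,m3) ✓  (e1,m6) ✗  (e3,m7) ✓  (e4,m4) ✓  (e5,m3) ✗  (e5,m5) ✓  (e6,m4) ✓  (e6,m7) ✓  (e7,m4) ✓
Counterexamples (restrictor pairs failing the scope): 2.

2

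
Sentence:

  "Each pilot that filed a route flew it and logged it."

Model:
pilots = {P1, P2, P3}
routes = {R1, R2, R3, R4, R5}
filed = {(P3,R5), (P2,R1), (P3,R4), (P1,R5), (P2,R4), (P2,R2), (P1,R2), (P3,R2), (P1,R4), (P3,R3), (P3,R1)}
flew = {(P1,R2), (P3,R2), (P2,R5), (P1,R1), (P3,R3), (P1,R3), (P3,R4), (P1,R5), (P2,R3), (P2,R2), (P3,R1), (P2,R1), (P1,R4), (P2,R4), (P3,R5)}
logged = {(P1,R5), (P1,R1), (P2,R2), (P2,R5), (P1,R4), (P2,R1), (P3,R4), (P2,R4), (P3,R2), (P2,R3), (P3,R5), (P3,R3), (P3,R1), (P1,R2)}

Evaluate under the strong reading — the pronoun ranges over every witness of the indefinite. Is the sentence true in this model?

True

"it" takes "a route" as antecedent — a donkey pronoun bound across the clause boundary.
Strong reading: for every (p,r) with filed(p,r), flew(p,r) ∧ logged(p,r).
Restrictor pairs: (P1,R2) ✓  (P1,R4) ✓  (P1,R5) ✓  (P2,R1) ✓  (P2,R2) ✓  (P2,R4) ✓  (P3,R1) ✓  (P3,R2) ✓  (P3,R3) ✓  (P3,R4) ✓  (P3,R5) ✓
Every restrictor pair satisfies the scope.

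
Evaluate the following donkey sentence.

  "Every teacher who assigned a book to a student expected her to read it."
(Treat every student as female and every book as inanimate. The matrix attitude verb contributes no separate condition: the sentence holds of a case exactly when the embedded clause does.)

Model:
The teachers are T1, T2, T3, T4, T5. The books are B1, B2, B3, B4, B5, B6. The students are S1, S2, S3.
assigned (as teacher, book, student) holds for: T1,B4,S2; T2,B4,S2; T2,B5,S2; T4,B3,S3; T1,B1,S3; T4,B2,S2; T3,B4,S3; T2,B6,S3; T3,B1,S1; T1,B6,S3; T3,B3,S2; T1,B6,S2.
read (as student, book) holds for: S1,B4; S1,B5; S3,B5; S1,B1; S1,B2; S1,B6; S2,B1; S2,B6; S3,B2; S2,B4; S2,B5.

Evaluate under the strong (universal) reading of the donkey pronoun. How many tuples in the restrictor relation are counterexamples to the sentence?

7

"her" takes "a student" as antecedent and "it" takes "a book"; both are donkey pronouns co-varying with the restrictor.
Strong reading: for every (t,b,s) with assigned(t,b,s), read(s,b).
Restrictor triples: (T1,B1,S3)→read(S3,B1) ✗  (T1,B4,S2)→read(S2,B4) ✓  (T1,B6,S2)→read(S2,B6) ✓  (T1,B6,S3)→read(S3,B6) ✗  (T2,B4,S2)→read(S2,B4) ✓  (T2,B5,S2)→read(S2,B5) ✓  (T2,B6,S3)→read(S3,B6) ✗  (T3,B1,S1)→read(S1,B1) ✓  (T3,B3,S2)→read(S2,B3) ✗  (T3,B4,S3)→read(S3,B4) ✗  (T4,B2,S2)→read(S2,B2) ✗  (T4,B3,S3)→read(S3,B3) ✗
Counterexamples (restrictor triples failing the scope): 7.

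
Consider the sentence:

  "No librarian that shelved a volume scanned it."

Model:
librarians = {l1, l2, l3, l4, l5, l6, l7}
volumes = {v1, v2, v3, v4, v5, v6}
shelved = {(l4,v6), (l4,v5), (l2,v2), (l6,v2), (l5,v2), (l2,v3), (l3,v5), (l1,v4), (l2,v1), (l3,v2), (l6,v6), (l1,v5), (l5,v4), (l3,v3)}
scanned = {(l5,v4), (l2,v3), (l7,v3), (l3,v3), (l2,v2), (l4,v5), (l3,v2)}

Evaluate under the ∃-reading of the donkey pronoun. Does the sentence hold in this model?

False

"it" takes "a volume" as antecedent — a donkey pronoun bound across the clause boundary.
Truth condition: for no (l,v) with shelved(l,v) does scanned(l,v) hold.
Restrictor pairs — does the scope hold? (l1,v4):fails  (l1,v5):fails  (l2,v1):fails  (l2,v2):holds  (l2,v3):holds  (l3,v2):holds  (l3,v3):holds  (l3,v5):fails  (l4,v5):holds  (l4,v6):fails  (l5,v2):fails  (l5,v4):holds  (l6,v2):fails  (l6,v6):fails
Scope holds for 6 pair(s), so the sentence is false.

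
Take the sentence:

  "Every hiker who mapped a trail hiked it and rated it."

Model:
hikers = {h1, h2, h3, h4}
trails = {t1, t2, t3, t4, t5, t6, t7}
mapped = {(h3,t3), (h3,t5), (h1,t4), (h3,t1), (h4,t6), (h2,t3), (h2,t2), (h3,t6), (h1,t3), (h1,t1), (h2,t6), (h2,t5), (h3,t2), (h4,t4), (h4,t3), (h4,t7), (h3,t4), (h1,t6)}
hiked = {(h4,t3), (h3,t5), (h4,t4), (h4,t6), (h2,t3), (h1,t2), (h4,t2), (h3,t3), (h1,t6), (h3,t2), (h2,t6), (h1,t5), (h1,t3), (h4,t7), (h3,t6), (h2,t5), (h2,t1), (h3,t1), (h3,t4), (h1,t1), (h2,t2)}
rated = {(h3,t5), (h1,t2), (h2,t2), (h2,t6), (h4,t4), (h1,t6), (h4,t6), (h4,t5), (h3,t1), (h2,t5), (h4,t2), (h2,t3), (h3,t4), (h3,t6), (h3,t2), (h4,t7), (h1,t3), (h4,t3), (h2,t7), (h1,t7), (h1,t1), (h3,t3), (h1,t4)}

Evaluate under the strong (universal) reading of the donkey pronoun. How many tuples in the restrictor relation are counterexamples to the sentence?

"it" takes "a trail" as antecedent — a donkey pronoun bound across the clause boundary.
Strong reading: for every (h,t) with mapped(h,t), hiked(h,t) ∧ rated(h,t).
Restrictor pairs: (h1,t1) ✓  (h1,t3) ✓  (h1,t4) ✗  (h1,t6) ✓  (h2,t2) ✓  (h2,t3) ✓  (h2,t5) ✓  (h2,t6) ✓  (h3,t1) ✓  (h3,t2) ✓  (h3,t3) ✓  (h3,t4) ✓  (h3,t5) ✓  (h3,t6) ✓  (h4,t3) ✓  (h4,t4) ✓  (h4,t6) ✓  (h4,t7) ✓
Counterexamples (restrictor pairs failing the scope): 1.

1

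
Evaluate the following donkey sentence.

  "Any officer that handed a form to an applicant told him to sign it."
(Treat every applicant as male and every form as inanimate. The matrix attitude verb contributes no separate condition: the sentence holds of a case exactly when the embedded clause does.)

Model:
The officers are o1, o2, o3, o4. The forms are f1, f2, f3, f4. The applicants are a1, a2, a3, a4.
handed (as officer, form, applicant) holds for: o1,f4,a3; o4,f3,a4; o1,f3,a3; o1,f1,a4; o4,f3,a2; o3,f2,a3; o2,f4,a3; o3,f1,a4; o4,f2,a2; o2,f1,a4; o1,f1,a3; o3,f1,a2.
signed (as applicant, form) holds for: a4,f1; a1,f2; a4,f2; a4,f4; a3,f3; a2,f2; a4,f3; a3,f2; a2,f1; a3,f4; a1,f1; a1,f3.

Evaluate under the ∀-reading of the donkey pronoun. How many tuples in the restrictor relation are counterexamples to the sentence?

2

"him" takes "an applicant" as antecedent and "it" takes "a form"; both are donkey pronouns co-varying with the restrictor.
Strong reading: for every (o,f,a) with handed(o,f,a), signed(a,f).
Restrictor triples: (o1,f1,a3)→signed(a3,f1) ✗  (o1,f1,a4)→signed(a4,f1) ✓  (o1,f3,a3)→signed(a3,f3) ✓  (o1,f4,a3)→signed(a3,f4) ✓  (o2,f1,a4)→signed(a4,f1) ✓  (o2,f4,a3)→signed(a3,f4) ✓  (o3,f1,a2)→signed(a2,f1) ✓  (o3,f1,a4)→signed(a4,f1) ✓  (o3,f2,a3)→signed(a3,f2) ✓  (o4,f2,a2)→signed(a2,f2) ✓  (o4,f3,a2)→signed(a2,f3) ✗  (o4,f3,a4)→signed(a4,f3) ✓
Counterexamples (restrictor triples failing the scope): 2.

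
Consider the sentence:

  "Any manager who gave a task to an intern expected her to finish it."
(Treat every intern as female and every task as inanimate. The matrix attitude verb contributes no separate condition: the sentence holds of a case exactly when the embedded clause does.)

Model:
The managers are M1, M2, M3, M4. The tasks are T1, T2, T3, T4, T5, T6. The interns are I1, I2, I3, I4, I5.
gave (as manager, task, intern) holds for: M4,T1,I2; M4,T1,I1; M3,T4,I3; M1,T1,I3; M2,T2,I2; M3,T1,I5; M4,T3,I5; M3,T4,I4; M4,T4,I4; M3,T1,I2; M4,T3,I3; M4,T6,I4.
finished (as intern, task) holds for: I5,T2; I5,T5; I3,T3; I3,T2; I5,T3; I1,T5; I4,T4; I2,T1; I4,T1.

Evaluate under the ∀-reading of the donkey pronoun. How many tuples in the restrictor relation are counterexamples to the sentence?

"her" takes "an intern" as antecedent and "it" takes "a task"; both are donkey pronouns co-varying with the restrictor.
Strong reading: for every (m,t,i) with gave(m,t,i), finished(i,t).
Restrictor triples: (M1,T1,I3)→finished(I3,T1) ✗  (M2,T2,I2)→finished(I2,T2) ✗  (M3,T1,I2)→finished(I2,T1) ✓  (M3,T1,I5)→finished(I5,T1) ✗  (M3,T4,I3)→finished(I3,T4) ✗  (M3,T4,I4)→finished(I4,T4) ✓  (M4,T1,I1)→finished(I1,T1) ✗  (M4,T1,I2)→finished(I2,T1) ✓  (M4,T3,I3)→finished(I3,T3) ✓  (M4,T3,I5)→finished(I5,T3) ✓  (M4,T4,I4)→finished(I4,T4) ✓  (M4,T6,I4)→finished(I4,T6) ✗
Counterexamples (restrictor triples failing the scope): 6.

6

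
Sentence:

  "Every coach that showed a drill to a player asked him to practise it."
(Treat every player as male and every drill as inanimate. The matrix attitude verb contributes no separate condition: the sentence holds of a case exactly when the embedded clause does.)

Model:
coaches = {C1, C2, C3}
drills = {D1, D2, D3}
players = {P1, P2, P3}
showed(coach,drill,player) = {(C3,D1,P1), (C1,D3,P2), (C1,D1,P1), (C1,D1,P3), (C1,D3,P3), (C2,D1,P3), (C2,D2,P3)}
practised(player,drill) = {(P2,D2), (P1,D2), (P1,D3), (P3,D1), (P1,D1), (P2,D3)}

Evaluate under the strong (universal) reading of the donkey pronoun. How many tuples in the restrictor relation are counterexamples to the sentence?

2

"him" takes "a player" as antecedent and "it" takes "a drill"; both are donkey pronouns co-varying with the restrictor.
Strong reading: for every (c,d,p) with showed(c,d,p), practised(p,d).
Restrictor triples: (C1,D1,P1)→practised(P1,D1) ✓  (C1,D1,P3)→practised(P3,D1) ✓  (C1,D3,P2)→practised(P2,D3) ✓  (C1,D3,P3)→practised(P3,D3) ✗  (C2,D1,P3)→practised(P3,D1) ✓  (C2,D2,P3)→practised(P3,D2) ✗  (C3,D1,P1)→practised(P1,D1) ✓
Counterexamples (restrictor triples failing the scope): 2.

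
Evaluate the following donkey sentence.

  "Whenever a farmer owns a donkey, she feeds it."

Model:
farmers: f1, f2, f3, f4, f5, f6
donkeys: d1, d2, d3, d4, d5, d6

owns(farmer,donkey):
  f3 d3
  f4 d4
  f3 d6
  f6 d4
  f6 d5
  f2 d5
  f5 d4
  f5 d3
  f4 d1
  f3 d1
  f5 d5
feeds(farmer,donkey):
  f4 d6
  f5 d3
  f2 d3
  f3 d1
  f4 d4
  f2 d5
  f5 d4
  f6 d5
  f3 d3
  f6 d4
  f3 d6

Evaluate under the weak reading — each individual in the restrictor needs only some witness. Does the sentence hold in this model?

True

"it" takes "a donkey" as antecedent — a donkey pronoun bound across the clause boundary.
Weak reading: every farmer f with some owns-donkey has at least one owns-donkey d such that feeds(f,d).
Per farmer: f2:✓  f3:✓  f4:✓  f5:✓  f6:✓
Every farmer in the restrictor has a witness.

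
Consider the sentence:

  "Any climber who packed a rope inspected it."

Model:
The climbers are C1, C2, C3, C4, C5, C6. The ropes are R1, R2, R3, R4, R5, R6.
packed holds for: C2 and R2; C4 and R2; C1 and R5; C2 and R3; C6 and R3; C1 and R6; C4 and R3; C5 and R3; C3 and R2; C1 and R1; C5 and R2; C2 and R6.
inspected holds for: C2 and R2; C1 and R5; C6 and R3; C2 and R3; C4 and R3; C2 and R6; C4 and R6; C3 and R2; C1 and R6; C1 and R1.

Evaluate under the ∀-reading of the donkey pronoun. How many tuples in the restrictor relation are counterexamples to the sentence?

3

"it" takes "a rope" as antecedent — a donkey pronoun bound across the clause boundary.
Strong reading: for every (c,r) with packed(c,r), inspected(c,r).
Restrictor pairs: (C1,R1) ✓  (C1,R5) ✓  (C1,R6) ✓  (C2,R2) ✓  (C2,R3) ✓  (C2,R6) ✓  (C3,R2) ✓  (C4,R2) ✗  (C4,R3) ✓  (C5,R2) ✗  (C5,R3) ✗  (C6,R3) ✓
Counterexamples (restrictor pairs failing the scope): 3.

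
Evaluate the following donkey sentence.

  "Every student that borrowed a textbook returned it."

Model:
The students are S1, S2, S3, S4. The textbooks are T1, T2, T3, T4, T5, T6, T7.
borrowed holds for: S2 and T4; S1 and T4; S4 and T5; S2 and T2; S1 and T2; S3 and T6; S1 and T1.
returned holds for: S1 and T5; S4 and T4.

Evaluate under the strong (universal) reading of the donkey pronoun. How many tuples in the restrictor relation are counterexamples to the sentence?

7

"it" takes "a textbook" as antecedent — a donkey pronoun bound across the clause boundary.
Strong reading: for every (s,t) with borrowed(s,t), returned(s,t).
Restrictor pairs: (S1,T1) ✗  (S1,T2) ✗  (S1,T4) ✗  (S2,T2) ✗  (S2,T4) ✗  (S3,T6) ✗  (S4,T5) ✗
Counterexamples (restrictor pairs failing the scope): 7.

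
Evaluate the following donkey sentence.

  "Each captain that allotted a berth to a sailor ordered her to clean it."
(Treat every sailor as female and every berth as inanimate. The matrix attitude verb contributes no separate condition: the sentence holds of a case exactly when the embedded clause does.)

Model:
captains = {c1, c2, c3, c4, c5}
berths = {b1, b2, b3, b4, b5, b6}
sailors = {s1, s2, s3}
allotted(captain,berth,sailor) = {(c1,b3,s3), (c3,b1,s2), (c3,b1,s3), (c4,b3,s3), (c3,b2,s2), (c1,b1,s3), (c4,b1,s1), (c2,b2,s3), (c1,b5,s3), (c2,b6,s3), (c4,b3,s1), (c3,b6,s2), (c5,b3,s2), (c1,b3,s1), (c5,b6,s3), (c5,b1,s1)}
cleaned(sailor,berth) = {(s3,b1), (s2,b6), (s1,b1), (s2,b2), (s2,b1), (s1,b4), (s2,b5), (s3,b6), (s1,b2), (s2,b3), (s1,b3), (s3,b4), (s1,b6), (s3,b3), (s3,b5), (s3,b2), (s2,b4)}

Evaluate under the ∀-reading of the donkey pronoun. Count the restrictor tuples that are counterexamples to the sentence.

"her" takes "a sailor" as antecedent and "it" takes "a berth"; both are donkey pronouns co-varying with the restrictor.
Strong reading: for every (c,b,s) with allotted(c,b,s), cleaned(s,b).
Restrictor triples: (c1,b1,s3)→cleaned(s3,b1) ✓  (c1,b3,s1)→cleaned(s1,b3) ✓  (c1,b3,s3)→cleaned(s3,b3) ✓  (c1,b5,s3)→cleaned(s3,b5) ✓  (c2,b2,s3)→cleaned(s3,b2) ✓  (c2,b6,s3)→cleaned(s3,b6) ✓  (c3,b1,s2)→cleaned(s2,b1) ✓  (c3,b1,s3)→cleaned(s3,b1) ✓  (c3,b2,s2)→cleaned(s2,b2) ✓  (c3,b6,s2)→cleaned(s2,b6) ✓  (c4,b1,s1)→cleaned(s1,b1) ✓  (c4,b3,s1)→cleaned(s1,b3) ✓  (c4,b3,s3)→cleaned(s3,b3) ✓  (c5,b1,s1)→cleaned(s1,b1) ✓  (c5,b3,s2)→cleaned(s2,b3) ✓  (c5,b6,s3)→cleaned(s3,b6) ✓
Counterexamples (restrictor triples failing the scope): 0.

0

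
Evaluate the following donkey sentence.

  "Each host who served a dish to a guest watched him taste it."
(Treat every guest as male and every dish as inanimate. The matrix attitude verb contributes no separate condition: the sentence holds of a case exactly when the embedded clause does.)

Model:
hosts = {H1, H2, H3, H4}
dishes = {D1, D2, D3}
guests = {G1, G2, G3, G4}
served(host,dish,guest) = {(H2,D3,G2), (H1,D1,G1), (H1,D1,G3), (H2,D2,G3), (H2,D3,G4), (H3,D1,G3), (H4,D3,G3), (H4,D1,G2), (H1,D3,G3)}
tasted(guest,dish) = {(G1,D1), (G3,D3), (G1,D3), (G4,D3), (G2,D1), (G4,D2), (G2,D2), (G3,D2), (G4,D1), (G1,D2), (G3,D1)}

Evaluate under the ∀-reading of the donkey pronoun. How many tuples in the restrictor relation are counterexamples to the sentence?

"him" takes "a guest" as antecedent and "it" takes "a dish"; both are donkey pronouns co-varying with the restrictor.
Strong reading: for every (h,d,g) with served(h,d,g), tasted(g,d).
Restrictor triples: (H1,D1,G1)→tasted(G1,D1) ✓  (H1,D1,G3)→tasted(G3,D1) ✓  (H1,D3,G3)→tasted(G3,D3) ✓  (H2,D2,G3)→tasted(G3,D2) ✓  (H2,D3,G2)→tasted(G2,D3) ✗  (H2,D3,G4)→tasted(G4,D3) ✓  (H3,D1,G3)→tasted(G3,D1) ✓  (H4,D1,G2)→tasted(G2,D1) ✓  (H4,D3,G3)→tasted(G3,D3) ✓
Counterexamples (restrictor triples failing the scope): 1.

1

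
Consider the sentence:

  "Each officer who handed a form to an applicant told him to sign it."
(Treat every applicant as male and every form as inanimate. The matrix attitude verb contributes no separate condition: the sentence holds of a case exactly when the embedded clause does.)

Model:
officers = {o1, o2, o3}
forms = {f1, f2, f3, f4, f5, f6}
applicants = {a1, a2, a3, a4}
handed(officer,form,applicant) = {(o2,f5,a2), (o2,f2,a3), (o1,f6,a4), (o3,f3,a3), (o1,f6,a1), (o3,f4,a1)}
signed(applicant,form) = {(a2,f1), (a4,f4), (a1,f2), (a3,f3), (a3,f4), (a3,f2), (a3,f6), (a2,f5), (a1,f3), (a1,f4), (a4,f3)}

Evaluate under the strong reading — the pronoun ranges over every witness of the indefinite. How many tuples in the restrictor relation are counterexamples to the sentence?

2

"him" takes "an applicant" as antecedent and "it" takes "a form"; both are donkey pronouns co-varying with the restrictor.
Strong reading: for every (o,f,a) with handed(o,f,a), signed(a,f).
Restrictor triples: (o1,f6,a1)→signed(a1,f6) ✗  (o1,f6,a4)→signed(a4,f6) ✗  (o2,f2,a3)→signed(a3,f2) ✓  (o2,f5,a2)→signed(a2,f5) ✓  (o3,f3,a3)→signed(a3,f3) ✓  (o3,f4,a1)→signed(a1,f4) ✓
Counterexamples (restrictor triples failing the scope): 2.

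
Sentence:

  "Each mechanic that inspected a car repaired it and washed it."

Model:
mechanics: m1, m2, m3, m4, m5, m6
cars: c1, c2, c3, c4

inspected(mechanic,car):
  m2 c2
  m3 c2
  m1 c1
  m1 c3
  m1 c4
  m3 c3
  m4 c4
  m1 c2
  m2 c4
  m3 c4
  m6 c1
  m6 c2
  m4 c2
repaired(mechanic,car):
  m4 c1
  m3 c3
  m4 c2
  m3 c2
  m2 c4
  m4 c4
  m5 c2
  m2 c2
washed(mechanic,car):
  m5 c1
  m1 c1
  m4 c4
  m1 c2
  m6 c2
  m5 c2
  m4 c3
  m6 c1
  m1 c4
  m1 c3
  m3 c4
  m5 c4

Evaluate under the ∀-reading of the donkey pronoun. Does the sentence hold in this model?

False

"it" takes "a car" as antecedent — a donkey pronoun bound across the clause boundary.
Strong reading: for every (m,c) with inspected(m,c), repaired(m,c) ∧ washed(m,c).
Restrictor pairs: (m1,c1) ✗  (m1,c2) ✗  (m1,c3) ✗  (m1,c4) ✗  (m2,c2) ✗  (m2,c4) ✗  (m3,c2) ✗  (m3,c3) ✗  (m3,c4) ✗  (m4,c2) ✗  (m4,c4) ✓  (m6,c1) ✗  (m6,c2) ✗
Counterexample: (m1,c1) is in inspected but fails the scope.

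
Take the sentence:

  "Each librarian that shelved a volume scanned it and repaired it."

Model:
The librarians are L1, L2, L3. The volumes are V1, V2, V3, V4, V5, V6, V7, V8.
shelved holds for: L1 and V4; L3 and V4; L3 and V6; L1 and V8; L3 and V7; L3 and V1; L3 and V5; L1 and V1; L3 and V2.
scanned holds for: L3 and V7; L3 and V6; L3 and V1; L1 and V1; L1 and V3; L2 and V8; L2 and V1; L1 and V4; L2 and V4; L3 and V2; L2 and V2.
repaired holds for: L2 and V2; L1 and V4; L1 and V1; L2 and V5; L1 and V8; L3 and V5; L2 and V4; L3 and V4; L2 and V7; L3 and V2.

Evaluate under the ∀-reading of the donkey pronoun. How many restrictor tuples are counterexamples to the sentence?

"it" takes "a volume" as antecedent — a donkey pronoun bound across the clause boundary.
Strong reading: for every (l,v) with shelved(l,v), scanned(l,v) ∧ repaired(l,v).
Restrictor pairs: (L1,V1) ✓  (L1,V4) ✓  (L1,V8) ✗  (L3,V1) ✗  (L3,V2) ✓  (L3,V4) ✗  (L3,V5) ✗  (L3,V6) ✗  (L3,V7) ✗
Counterexamples (restrictor pairs failing the scope): 6.

6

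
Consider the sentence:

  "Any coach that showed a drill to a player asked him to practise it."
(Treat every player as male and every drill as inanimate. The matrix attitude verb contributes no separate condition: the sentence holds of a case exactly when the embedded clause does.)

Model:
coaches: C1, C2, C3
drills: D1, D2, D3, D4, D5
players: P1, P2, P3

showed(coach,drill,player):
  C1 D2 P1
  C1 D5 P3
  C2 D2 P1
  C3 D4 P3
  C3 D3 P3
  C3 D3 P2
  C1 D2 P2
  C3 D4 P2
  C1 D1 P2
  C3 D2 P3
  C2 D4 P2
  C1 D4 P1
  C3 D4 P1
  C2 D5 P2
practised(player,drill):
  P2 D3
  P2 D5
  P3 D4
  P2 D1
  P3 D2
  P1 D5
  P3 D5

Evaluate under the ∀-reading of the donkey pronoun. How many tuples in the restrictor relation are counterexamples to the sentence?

8

"him" takes "a player" as antecedent and "it" takes "a drill"; both are donkey pronouns co-varying with the restrictor.
Strong reading: for every (c,d,p) with showed(c,d,p), practised(p,d).
Restrictor triples: (C1,D1,P2)→practised(P2,D1) ✓  (C1,D2,P1)→practised(P1,D2) ✗  (C1,D2,P2)→practised(P2,D2) ✗  (C1,D4,P1)→practised(P1,D4) ✗  (C1,D5,P3)→practised(P3,D5) ✓  (C2,D2,P1)→practised(P1,D2) ✗  (C2,D4,P2)→practised(P2,D4) ✗  (C2,D5,P2)→practised(P2,D5) ✓  (C3,D2,P3)→practised(P3,D2) ✓  (C3,D3,P2)→practised(P2,D3) ✓  (C3,D3,P3)→practised(P3,D3) ✗  (C3,D4,P1)→practised(P1,D4) ✗  (C3,D4,P2)→practised(P2,D4) ✗  (C3,D4,P3)→practised(P3,D4) ✓
Counterexamples (restrictor triples failing the scope): 8.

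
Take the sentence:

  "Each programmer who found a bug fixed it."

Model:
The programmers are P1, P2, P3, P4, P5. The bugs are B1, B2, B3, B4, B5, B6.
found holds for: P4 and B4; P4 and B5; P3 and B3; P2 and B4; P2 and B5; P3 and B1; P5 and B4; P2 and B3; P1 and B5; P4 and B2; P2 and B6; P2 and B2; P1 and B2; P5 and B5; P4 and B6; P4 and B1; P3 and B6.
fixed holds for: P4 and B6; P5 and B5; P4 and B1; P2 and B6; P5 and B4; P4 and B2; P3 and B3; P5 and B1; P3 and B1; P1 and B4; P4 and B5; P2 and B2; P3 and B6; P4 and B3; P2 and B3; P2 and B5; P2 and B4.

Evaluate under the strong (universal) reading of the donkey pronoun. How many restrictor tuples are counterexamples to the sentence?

3

"it" takes "a bug" as antecedent — a donkey pronoun bound across the clause boundary.
Strong reading: for every (p,b) with found(p,b), fixed(p,b).
Restrictor pairs: (P1,B2) ✗  (P1,B5) ✗  (P2,B2) ✓  (P2,B3) ✓  (P2,B4) ✓  (P2,B5) ✓  (P2,B6) ✓  (P3,B1) ✓  (P3,B3) ✓  (P3,B6) ✓  (P4,B1) ✓  (P4,B2) ✓  (P4,B4) ✗  (P4,B5) ✓  (P4,B6) ✓  (P5,B4) ✓  (P5,B5) ✓
Counterexamples (restrictor pairs failing the scope): 3.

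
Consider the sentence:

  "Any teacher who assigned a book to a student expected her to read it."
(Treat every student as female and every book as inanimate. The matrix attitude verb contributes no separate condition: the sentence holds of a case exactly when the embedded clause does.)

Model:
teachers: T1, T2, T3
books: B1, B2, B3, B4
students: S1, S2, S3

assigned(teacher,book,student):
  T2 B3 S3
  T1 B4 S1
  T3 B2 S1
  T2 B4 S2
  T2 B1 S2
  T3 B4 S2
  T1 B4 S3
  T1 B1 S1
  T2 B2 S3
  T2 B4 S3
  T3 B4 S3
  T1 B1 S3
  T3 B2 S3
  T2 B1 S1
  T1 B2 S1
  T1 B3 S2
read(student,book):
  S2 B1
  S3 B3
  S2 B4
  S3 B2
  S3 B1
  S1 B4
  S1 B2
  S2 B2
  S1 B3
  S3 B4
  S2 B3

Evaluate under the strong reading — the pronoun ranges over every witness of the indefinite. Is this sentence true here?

False

"her" takes "a student" as antecedent and "it" takes "a book"; both are donkey pronouns co-varying with the restrictor.
Strong reading: for every (t,b,s) with assigned(t,b,s), read(s,b).
Restrictor triples: (T1,B1,S1)→read(S1,B1) ✗  (T1,B1,S3)→read(S3,B1) ✓  (T1,B2,S1)→read(S1,B2) ✓  (T1,B3,S2)→read(S2,B3) ✓  (T1,B4,S1)→read(S1,B4) ✓  (T1,B4,S3)→read(S3,B4) ✓  (T2,B1,S1)→read(S1,B1) ✗  (T2,B1,S2)→read(S2,B1) ✓  (T2,B2,S3)→read(S3,B2) ✓  (T2,B3,S3)→read(S3,B3) ✓  (T2,B4,S2)→read(S2,B4) ✓  (T2,B4,S3)→read(S3,B4) ✓  (T3,B2,S1)→read(S1,B2) ✓  (T3,B2,S3)→read(S3,B2) ✓  (T3,B4,S2)→read(S2,B4) ✓  (T3,B4,S3)→read(S3,B4) ✓
Counterexample: (T1,B1,S1) — read(S1,B1) does not hold.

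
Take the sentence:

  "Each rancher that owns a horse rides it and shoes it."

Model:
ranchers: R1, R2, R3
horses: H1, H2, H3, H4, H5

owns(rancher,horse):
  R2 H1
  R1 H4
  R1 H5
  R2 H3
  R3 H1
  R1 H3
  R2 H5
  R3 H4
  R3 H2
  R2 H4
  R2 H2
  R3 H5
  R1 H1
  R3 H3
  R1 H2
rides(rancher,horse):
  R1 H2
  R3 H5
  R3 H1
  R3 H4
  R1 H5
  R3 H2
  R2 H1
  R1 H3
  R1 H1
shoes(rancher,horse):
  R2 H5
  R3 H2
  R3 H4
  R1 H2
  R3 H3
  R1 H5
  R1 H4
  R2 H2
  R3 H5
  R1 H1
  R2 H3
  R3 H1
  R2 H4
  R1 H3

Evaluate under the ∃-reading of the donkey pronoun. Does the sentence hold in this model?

"it" takes "a horse" as antecedent — a donkey pronoun bound across the clause boundary.
Weak reading: every rancher r with some owns-horse has at least one owns-horse h such that rides(r,h) ∧ shoes(r,h).
Per rancher: R1:✓  R2:✗  R3:✓
R2 has no witness among its owns-horses.

False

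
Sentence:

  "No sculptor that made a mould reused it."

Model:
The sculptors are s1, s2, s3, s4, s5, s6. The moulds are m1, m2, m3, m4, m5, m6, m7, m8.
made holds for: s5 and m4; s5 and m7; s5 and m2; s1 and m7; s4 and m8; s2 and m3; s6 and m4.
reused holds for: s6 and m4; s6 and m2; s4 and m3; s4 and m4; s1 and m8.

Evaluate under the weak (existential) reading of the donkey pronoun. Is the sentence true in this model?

"it" takes "a mould" as antecedent — a donkey pronoun bound across the clause boundary.
Truth condition: for no (s,m) with made(s,m) does reused(s,m) hold.
Restrictor pairs — does the scope hold? (s1,m7):fails  (s2,m3):fails  (s4,m8):fails  (s5,m2):fails  (s5,m4):fails  (s5,m7):fails  (s6,m4):holds
Scope holds for 1 pair(s), so the sentence is false.

False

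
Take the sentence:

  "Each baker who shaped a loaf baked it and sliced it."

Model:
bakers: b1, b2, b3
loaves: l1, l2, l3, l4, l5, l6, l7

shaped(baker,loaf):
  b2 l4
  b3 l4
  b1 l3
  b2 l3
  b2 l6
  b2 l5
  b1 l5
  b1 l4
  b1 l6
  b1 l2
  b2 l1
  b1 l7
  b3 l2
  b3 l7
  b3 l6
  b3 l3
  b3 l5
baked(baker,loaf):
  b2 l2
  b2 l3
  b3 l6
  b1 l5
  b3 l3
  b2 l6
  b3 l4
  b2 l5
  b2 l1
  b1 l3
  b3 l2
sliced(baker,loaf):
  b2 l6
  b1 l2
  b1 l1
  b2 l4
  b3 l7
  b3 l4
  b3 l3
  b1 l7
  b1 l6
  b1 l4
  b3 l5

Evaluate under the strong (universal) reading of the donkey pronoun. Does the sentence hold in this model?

"it" takes "a loaf" as antecedent — a donkey pronoun bound across the clause boundary.
Strong reading: for every (b,l) with shaped(b,l), baked(b,l) ∧ sliced(b,l).
Restrictor pairs: (b1,l2) ✗  (b1,l3) ✗  (b1,l4) ✗  (b1,l5) ✗  (b1,l6) ✗  (b1,l7) ✗  (b2,l1) ✗  (b2,l3) ✗  (b2,l4) ✗  (b2,l5) ✗  (b2,l6) ✓  (b3,l2) ✗  (b3,l3) ✓  (b3,l4) ✓  (b3,l5) ✗  (b3,l6) ✗  (b3,l7) ✗
Counterexample: (b1,l2) is in shaped but fails the scope.

False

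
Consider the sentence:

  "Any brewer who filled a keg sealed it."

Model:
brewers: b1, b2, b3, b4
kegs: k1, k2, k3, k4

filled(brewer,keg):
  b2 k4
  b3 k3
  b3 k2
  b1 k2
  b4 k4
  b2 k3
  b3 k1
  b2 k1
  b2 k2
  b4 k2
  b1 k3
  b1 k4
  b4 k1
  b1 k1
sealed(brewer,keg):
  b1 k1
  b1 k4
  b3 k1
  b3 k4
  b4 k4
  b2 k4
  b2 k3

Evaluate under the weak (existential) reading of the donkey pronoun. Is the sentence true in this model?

True

"it" takes "a keg" as antecedent — a donkey pronoun bound across the clause boundary.
Weak reading: every brewer b with some filled-keg has at least one filled-keg k such that sealed(b,k).
Per brewer: b1:✓  b2:✓  b3:✓  b4:✓
Every brewer in the restrictor has a witness.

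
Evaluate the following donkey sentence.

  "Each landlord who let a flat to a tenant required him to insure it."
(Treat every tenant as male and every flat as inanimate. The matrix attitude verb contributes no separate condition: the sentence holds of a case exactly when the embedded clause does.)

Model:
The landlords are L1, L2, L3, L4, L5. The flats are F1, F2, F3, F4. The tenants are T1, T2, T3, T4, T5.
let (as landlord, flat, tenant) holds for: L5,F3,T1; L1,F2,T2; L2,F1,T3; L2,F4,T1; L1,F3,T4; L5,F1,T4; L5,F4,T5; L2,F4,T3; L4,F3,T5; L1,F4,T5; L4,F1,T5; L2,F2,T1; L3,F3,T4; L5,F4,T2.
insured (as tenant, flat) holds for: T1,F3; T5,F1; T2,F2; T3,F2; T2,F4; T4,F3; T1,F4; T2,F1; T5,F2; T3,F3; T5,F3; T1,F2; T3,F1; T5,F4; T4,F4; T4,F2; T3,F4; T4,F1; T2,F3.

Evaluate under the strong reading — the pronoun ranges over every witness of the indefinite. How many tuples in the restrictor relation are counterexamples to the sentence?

"him" takes "a tenant" as antecedent and "it" takes "a flat"; both are donkey pronouns co-varying with the restrictor.
Strong reading: for every (l,f,t) with let(l,f,t), insured(t,f).
Restrictor triples: (L1,F2,T2)→insured(T2,F2) ✓  (L1,F3,T4)→insured(T4,F3) ✓  (L1,F4,T5)→insured(T5,F4) ✓  (L2,F1,T3)→insured(T3,F1) ✓  (L2,F2,T1)→insured(T1,F2) ✓  (L2,F4,T1)→insured(T1,F4) ✓  (L2,F4,T3)→insured(T3,F4) ✓  (L3,F3,T4)→insured(T4,F3) ✓  (L4,F1,T5)→insured(T5,F1) ✓  (L4,F3,T5)→insured(T5,F3) ✓  (L5,F1,T4)→insured(T4,F1) ✓  (L5,F3,T1)→insured(T1,F3) ✓  (L5,F4,T2)→insured(T2,F4) ✓  (L5,F4,T5)→insured(T5,F4) ✓
Counterexamples (restrictor triples failing the scope): 0.

0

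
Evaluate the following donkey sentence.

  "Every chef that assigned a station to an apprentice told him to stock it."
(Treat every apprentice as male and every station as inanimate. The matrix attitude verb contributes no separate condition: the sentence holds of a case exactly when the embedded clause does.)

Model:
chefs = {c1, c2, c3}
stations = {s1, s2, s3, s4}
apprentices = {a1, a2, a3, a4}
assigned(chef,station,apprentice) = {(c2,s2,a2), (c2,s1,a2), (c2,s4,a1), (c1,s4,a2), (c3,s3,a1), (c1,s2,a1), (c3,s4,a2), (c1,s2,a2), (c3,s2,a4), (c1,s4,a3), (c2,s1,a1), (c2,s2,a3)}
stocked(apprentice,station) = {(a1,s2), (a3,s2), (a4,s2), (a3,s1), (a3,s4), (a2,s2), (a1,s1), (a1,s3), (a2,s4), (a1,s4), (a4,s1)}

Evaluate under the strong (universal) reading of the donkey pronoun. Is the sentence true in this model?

False

"him" takes "an apprentice" as antecedent and "it" takes "a station"; both are donkey pronouns co-varying with the restrictor.
Strong reading: for every (c,s,a) with assigned(c,s,a), stocked(a,s).
Restrictor triples: (c1,s2,a1)→stocked(a1,s2) ✓  (c1,s2,a2)→stocked(a2,s2) ✓  (c1,s4,a2)→stocked(a2,s4) ✓  (c1,s4,a3)→stocked(a3,s4) ✓  (c2,s1,a1)→stocked(a1,s1) ✓  (c2,s1,a2)→stocked(a2,s1) ✗  (c2,s2,a2)→stocked(a2,s2) ✓  (c2,s2,a3)→stocked(a3,s2) ✓  (c2,s4,a1)→stocked(a1,s4) ✓  (c3,s2,a4)→stocked(a4,s2) ✓  (c3,s3,a1)→stocked(a1,s3) ✓  (c3,s4,a2)→stocked(a2,s4) ✓
Counterexample: (c2,s1,a2) — stocked(a2,s1) does not hold.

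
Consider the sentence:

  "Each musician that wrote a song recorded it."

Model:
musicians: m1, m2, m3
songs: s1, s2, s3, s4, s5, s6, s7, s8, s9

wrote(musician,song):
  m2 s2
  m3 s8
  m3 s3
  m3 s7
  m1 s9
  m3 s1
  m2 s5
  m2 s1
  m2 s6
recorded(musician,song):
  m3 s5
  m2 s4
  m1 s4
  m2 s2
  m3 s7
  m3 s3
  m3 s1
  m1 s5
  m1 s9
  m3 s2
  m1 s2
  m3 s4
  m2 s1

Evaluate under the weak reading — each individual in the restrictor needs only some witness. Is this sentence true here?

"it" takes "a song" as antecedent — a donkey pronoun bound across the clause boundary.
Weak reading: every musician m with some wrote-song has at least one wrote-song s such that recorded(m,s).
Per musician: m1:✓  m2:✓  m3:✓
Every musician in the restrictor has a witness.

True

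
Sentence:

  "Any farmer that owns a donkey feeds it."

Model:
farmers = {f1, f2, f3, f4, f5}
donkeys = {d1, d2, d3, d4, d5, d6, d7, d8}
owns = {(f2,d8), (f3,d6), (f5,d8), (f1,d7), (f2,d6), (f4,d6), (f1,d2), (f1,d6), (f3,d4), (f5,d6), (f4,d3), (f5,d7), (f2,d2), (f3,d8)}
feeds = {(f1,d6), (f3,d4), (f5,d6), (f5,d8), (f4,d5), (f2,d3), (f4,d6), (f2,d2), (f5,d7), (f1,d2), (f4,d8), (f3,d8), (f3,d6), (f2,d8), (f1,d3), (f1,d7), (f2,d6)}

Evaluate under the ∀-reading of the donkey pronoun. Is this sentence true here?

False

"it" takes "a donkey" as antecedent — a donkey pronoun bound across the clause boundary.
Strong reading: for every (f,d) with owns(f,d), feeds(f,d).
Restrictor pairs: (f1,d2) ✓  (f1,d6) ✓  (f1,d7) ✓  (f2,d2) ✓  (f2,d6) ✓  (f2,d8) ✓  (f3,d4) ✓  (f3,d6) ✓  (f3,d8) ✓  (f4,d3) ✗  (f4,d6) ✓  (f5,d6) ✓  (f5,d7) ✓  (f5,d8) ✓
Counterexample: (f4,d3) is in owns but fails the scope.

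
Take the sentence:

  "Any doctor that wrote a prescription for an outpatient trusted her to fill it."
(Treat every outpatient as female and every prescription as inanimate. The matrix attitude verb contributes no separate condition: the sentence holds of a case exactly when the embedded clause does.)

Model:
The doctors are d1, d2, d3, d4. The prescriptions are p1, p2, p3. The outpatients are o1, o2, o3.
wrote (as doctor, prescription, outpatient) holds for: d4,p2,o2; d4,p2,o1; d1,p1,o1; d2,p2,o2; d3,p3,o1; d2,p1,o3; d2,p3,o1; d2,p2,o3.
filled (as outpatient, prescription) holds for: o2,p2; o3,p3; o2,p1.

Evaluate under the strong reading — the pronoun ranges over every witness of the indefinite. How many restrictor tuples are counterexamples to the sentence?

"her" takes "an outpatient" as antecedent and "it" takes "a prescription"; both are donkey pronouns co-varying with the restrictor.
Strong reading: for every (d,p,o) with wrote(d,p,o), filled(o,p).
Restrictor triples: (d1,p1,o1)→filled(o1,p1) ✗  (d2,p1,o3)→filled(o3,p1) ✗  (d2,p2,o2)→filled(o2,p2) ✓  (d2,p2,o3)→filled(o3,p2) ✗  (d2,p3,o1)→filled(o1,p3) ✗  (d3,p3,o1)→filled(o1,p3) ✗  (d4,p2,o1)→filled(o1,p2) ✗  (d4,p2,o2)→filled(o2,p2) ✓
Counterexamples (restrictor triples failing the scope): 6.

6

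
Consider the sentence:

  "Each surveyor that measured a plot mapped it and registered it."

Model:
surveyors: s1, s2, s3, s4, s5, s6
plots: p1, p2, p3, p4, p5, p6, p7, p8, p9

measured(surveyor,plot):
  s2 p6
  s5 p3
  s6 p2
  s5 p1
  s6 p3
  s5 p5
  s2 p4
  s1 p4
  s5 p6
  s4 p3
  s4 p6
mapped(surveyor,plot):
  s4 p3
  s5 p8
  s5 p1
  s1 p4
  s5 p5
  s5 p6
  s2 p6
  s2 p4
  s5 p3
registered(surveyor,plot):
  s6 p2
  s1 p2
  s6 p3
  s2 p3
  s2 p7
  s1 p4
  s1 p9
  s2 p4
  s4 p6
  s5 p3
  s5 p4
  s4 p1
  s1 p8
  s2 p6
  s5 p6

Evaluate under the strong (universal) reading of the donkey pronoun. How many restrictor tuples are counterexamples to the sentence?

"it" takes "a plot" as antecedent — a donkey pronoun bound across the clause boundary.
Strong reading: for every (s,p) with measured(s,p), mapped(s,p) ∧ registered(s,p).
Restrictor pairs: (s1,p4) ✓  (s2,p4) ✓  (s2,p6) ✓  (s4,p3) ✗  (s4,p6) ✗  (s5,p1) ✗  (s5,p3) ✓  (s5,p5) ✗  (s5,p6) ✓  (s6,p2) ✗  (s6,p3) ✗
Counterexamples (restrictor pairs failing the scope): 6.

6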